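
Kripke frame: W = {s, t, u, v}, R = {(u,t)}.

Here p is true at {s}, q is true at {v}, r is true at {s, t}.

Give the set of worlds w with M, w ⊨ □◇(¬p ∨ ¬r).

{s, t, v}

s: no successors, so □◇(¬p ∨ ¬r) holds vacuously. ✓
t: no successors, so □◇(¬p ∨ ¬r) holds vacuously. ✓
u: successors {t}; ◇(¬p ∨ ¬r) there: t:F. ✗
v: no successors, so □◇(¬p ∨ ¬r) holds vacuously. ✓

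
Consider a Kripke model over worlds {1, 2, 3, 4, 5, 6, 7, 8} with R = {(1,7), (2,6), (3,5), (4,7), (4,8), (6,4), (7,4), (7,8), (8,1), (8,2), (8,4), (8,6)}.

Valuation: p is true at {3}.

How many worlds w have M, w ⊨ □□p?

2

1: successors {7}; □p there: 7:F. ✗
2: successors {6}; □p there: 6:F. ✗
3: successors {5}; □p there: 5:T. ✓
4: successors {7, 8}; □p there: 7:F, 8:F. ✗
5: no successors, so □□p holds vacuously. ✓
6: successors {4}; □p there: 4:F. ✗
7: successors {4, 8}; □p there: 4:F, 8:F. ✗
8: successors {1, 2, 4, 6}; □p there: 1:F, 2:F, 4:F, 6:F. ✗
Satisfying worlds: {3, 5}.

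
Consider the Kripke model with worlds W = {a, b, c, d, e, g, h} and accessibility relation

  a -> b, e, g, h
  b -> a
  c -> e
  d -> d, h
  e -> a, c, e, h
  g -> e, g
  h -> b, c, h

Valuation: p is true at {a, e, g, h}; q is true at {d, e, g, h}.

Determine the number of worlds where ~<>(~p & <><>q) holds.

a: <>(~p & <><>q) is T. ✗
b: <>(~p & <><>q) is F. ✓
c: <>(~p & <><>q) is F. ✓
d: <>(~p & <><>q) is T. ✗
e: <>(~p & <><>q) is T. ✗
g: <>(~p & <><>q) is F. ✓
h: <>(~p & <><>q) is T. ✗
Satisfying worlds: {b, c, g}.

3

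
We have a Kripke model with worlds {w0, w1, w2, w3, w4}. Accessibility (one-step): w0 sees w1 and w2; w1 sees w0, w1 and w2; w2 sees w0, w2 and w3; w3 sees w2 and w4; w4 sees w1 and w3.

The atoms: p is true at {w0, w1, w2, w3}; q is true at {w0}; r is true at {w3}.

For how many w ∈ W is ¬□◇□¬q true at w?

w0: □◇□¬q is T. ✗
w1: □◇□¬q is F. ✓
w2: □◇□¬q is F. ✓
w3: □◇□¬q is T. ✗
w4: □◇□¬q is T. ✗
Satisfying worlds: {w1, w2}.

2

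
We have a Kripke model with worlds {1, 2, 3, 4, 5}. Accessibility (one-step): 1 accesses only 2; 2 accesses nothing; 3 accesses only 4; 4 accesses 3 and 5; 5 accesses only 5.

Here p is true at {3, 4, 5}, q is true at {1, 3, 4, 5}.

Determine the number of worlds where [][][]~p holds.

2

1: successors {2}; [][]~p there: 2:T. ✓
2: no successors, so [][][]~p holds vacuously. ✓
3: successors {4}; [][]~p there: 4:F. ✗
4: successors {3, 5}; [][]~p there: 3:F, 5:F. ✗
5: successors {5}; [][]~p there: 5:F. ✗
Satisfying worlds: {1, 2}.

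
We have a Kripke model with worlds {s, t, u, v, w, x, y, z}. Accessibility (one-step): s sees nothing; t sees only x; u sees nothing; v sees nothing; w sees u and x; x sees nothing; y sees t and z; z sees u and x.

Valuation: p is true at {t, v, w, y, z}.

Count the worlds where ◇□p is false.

s: no successors, so ◇□p fails. ✗
t: successors {x}; □p there: x:T. ✓
u: no successors, so ◇□p fails. ✗
v: no successors, so ◇□p fails. ✗
w: successors {u, x}; □p there: u:T, x:T. ✓
x: no successors, so ◇□p fails. ✗
y: successors {t, z}; □p there: t:F, z:F. ✗
z: successors {u, x}; □p there: u:T, x:T. ✓
Satisfying worlds: {t, w, z}.
So ◇□p fails at the other 5 worlds.

5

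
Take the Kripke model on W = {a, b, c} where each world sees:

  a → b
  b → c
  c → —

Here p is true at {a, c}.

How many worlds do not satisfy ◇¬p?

2

a: successors {b}; ¬p there: b:T. ✓
b: successors {c}; ¬p there: c:F. ✗
c: no successors, so ◇¬p fails. ✗
Satisfying worlds: {a}.
So ◇¬p fails at the other 2 worlds.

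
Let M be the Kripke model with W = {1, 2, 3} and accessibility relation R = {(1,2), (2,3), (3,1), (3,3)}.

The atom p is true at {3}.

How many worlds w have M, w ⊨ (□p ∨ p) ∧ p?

1

1: □p ∨ p is F, p is F. ✗
2: □p ∨ p is T, p is F. ✗
3: □p ∨ p is T, p is T. ✓
Satisfying worlds: {3}.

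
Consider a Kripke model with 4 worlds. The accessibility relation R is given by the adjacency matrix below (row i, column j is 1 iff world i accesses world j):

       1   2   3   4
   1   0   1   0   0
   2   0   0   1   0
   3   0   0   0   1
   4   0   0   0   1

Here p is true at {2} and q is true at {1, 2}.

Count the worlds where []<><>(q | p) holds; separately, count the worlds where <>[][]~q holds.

0 and 4

For []<><>(q | p):
1: successors {2}; <><>(q | p) there: 2:F. ✗
2: successors {3}; <><>(q | p) there: 3:F. ✗
3: successors {4}; <><>(q | p) there: 4:F. ✗
4: successors {4}; <><>(q | p) there: 4:F. ✗
— 0 worlds.
For <>[][]~q:
1: successors {2}; [][]~q there: 2:T. ✓
2: successors {3}; [][]~q there: 3:T. ✓
3: successors {4}; [][]~q there: 4:T. ✓
4: successors {4}; [][]~q there: 4:T. ✓
— 4 worlds.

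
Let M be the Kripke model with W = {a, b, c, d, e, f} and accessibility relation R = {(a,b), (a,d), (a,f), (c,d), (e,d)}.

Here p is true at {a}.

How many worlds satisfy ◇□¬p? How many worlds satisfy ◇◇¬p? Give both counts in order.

3 and 0

For ◇□¬p:
a: successors {b, d, f}; □¬p there: b:T, d:T, f:T. ✓
b: no successors, so ◇□¬p fails. ✗
c: successors {d}; □¬p there: d:T. ✓
d: no successors, so ◇□¬p fails. ✗
e: successors {d}; □¬p there: d:T. ✓
f: no successors, so ◇□¬p fails. ✗
— 3 worlds.
For ◇◇¬p:
a: successors {b, d, f}; ◇¬p there: b:F, d:F, f:F. ✗
b: no successors, so ◇◇¬p fails. ✗
c: successors {d}; ◇¬p there: d:F. ✗
d: no successors, so ◇◇¬p fails. ✗
e: successors {d}; ◇¬p there: d:F. ✗
f: no successors, so ◇◇¬p fails. ✗
— 0 worlds.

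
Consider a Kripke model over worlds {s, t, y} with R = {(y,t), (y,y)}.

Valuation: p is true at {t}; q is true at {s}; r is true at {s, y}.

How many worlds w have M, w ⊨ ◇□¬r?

s: no successors, so ◇□¬r fails. ✗
t: no successors, so ◇□¬r fails. ✗
y: successors {t, y}; □¬r there: t:T, y:F. ✓
Satisfying worlds: {y}.

1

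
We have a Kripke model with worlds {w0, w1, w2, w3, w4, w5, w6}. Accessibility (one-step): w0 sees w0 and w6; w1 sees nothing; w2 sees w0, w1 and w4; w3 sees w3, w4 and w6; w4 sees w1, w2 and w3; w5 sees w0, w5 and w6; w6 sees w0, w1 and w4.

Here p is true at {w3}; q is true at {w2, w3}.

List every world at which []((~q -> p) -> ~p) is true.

{w0, w1, w2, w5, w6}

w0: successors {w0, w6}; (~q -> p) -> ~p there: w0:T, w6:T. ✓
w1: no successors, so []((~q -> p) -> ~p) holds vacuously. ✓
w2: successors {w0, w1, w4}; (~q -> p) -> ~p there: w0:T, w1:T, w4:T. ✓
w3: successors {w3, w4, w6}; (~q -> p) -> ~p there: w3:F, w4:T, w6:T. ✗
w4: successors {w1, w2, w3}; (~q -> p) -> ~p there: w1:T, w2:T, w3:F. ✗
w5: successors {w0, w5, w6}; (~q -> p) -> ~p there: w0:T, w5:T, w6:T. ✓
w6: successors {w0, w1, w4}; (~q -> p) -> ~p there: w0:T, w1:T, w4:T. ✓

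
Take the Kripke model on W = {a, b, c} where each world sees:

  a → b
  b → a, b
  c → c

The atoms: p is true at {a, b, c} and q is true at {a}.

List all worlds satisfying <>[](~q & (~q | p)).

{b, c}

a: successors {b}; [](~q & (~q | p)) there: b:F. ✗
b: successors {a, b}; [](~q & (~q | p)) there: a:T, b:F. ✓
c: successors {c}; [](~q & (~q | p)) there: c:T. ✓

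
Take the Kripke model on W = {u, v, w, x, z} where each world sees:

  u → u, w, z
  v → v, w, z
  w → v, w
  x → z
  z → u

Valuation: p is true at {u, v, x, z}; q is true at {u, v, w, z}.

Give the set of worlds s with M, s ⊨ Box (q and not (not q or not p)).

{x, z}

u: successors {u, w, z}; q and not (not q or not p) there: u:T, w:F, z:T. ✗
v: successors {v, w, z}; q and not (not q or not p) there: v:T, w:F, z:T. ✗
w: successors {v, w}; q and not (not q or not p) there: v:T, w:F. ✗
x: successors {z}; q and not (not q or not p) there: z:T. ✓
z: successors {u}; q and not (not q or not p) there: u:T. ✓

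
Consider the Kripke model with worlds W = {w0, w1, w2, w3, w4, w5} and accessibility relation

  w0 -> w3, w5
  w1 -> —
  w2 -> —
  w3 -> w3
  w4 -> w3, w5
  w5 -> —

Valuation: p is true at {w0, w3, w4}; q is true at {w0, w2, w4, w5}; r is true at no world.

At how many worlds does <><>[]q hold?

w0: successors {w3, w5}; <>[]q there: w3:F, w5:F. ✗
w1: no successors, so <><>[]q fails. ✗
w2: no successors, so <><>[]q fails. ✗
w3: successors {w3}; <>[]q there: w3:F. ✗
w4: successors {w3, w5}; <>[]q there: w3:F, w5:F. ✗
w5: no successors, so <><>[]q fails. ✗
Satisfying worlds: ∅.

0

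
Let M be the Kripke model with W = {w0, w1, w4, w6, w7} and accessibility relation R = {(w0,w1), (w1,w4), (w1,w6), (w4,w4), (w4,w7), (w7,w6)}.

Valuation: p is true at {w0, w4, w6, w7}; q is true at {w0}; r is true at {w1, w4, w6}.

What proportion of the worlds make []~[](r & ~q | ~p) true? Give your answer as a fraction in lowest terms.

w0: successors {w1}; ~[](r & ~q | ~p) there: w1:F. ✗
w1: successors {w4, w6}; ~[](r & ~q | ~p) there: w4:T, w6:F. ✗
w4: successors {w4, w7}; ~[](r & ~q | ~p) there: w4:T, w7:F. ✗
w6: no successors, so []~[](r & ~q | ~p) holds vacuously. ✓
w7: successors {w6}; ~[](r & ~q | ~p) there: w6:F. ✗
That's 1 of 5 worlds, so 1/5.

1/5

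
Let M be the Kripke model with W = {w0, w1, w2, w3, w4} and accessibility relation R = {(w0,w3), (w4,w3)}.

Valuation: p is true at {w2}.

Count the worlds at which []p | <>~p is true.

w0: []p is F, <>~p is T. ✓
w1: []p is T, <>~p is F. ✓
w2: []p is T, <>~p is F. ✓
w3: []p is T, <>~p is F. ✓
w4: []p is F, <>~p is T. ✓
Satisfying worlds: {w0, w1, w2, w3, w4}.

5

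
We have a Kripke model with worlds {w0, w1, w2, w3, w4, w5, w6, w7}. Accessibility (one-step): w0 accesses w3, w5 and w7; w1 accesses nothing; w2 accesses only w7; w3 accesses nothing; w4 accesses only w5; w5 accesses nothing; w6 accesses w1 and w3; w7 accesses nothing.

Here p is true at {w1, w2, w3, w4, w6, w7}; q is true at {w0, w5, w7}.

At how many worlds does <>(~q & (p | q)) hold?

2

w0: successors {w3, w5, w7}; ~q & (p | q) there: w3:T, w5:F, w7:F. ✓
w1: no successors, so <>(~q & (p | q)) fails. ✗
w2: successors {w7}; ~q & (p | q) there: w7:F. ✗
w3: no successors, so <>(~q & (p | q)) fails. ✗
w4: successors {w5}; ~q & (p | q) there: w5:F. ✗
w5: no successors, so <>(~q & (p | q)) fails. ✗
w6: successors {w1, w3}; ~q & (p | q) there: w1:T, w3:T. ✓
w7: no successors, so <>(~q & (p | q)) fails. ✗
Satisfying worlds: {w0, w6}.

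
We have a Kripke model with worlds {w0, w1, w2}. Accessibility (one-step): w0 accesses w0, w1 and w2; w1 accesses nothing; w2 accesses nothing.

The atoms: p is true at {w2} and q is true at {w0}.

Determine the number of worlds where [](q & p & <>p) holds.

w0: successors {w0, w1, w2}; q & p & <>p there: w0:F, w1:F, w2:F. ✗
w1: no successors, so [](q & p & <>p) holds vacuously. ✓
w2: no successors, so [](q & p & <>p) holds vacuously. ✓
Satisfying worlds: {w1, w2}.

2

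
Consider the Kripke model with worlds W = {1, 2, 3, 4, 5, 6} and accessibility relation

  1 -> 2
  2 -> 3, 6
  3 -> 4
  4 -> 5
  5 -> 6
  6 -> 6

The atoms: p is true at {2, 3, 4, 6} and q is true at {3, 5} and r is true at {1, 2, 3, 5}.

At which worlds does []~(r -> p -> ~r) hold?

{1}

1: successors {2}; ~(r -> p -> ~r) there: 2:T. ✓
2: successors {3, 6}; ~(r -> p -> ~r) there: 3:T, 6:F. ✗
3: successors {4}; ~(r -> p -> ~r) there: 4:F. ✗
4: successors {5}; ~(r -> p -> ~r) there: 5:F. ✗
5: successors {6}; ~(r -> p -> ~r) there: 6:F. ✗
6: successors {6}; ~(r -> p -> ~r) there: 6:F. ✗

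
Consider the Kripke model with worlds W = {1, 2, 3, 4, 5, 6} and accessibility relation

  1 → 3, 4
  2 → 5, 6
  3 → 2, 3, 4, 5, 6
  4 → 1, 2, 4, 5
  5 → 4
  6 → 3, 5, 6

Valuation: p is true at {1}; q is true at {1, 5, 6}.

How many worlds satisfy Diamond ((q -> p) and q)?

1

1: successors {3, 4}; (q -> p) and q there: 3:F, 4:F. ✗
2: successors {5, 6}; (q -> p) and q there: 5:F, 6:F. ✗
3: successors {2, 3, 4, 5, 6}; (q -> p) and q there: 2:F, 3:F, 4:F, 5:F, 6:F. ✗
4: successors {1, 2, 4, 5}; (q -> p) and q there: 1:T, 2:F, 4:F, 5:F. ✓
5: successors {4}; (q -> p) and q there: 4:F. ✗
6: successors {3, 5, 6}; (q -> p) and q there: 3:F, 5:F, 6:F. ✗
Satisfying worlds: {4}.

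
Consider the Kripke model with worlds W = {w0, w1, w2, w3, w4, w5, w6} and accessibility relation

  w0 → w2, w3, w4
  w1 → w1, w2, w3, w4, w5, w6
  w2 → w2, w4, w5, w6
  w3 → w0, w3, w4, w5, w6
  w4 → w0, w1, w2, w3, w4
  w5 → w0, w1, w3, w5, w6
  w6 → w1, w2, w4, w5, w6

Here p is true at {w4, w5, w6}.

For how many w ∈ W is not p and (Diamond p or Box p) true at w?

4

w0: not p is T, Diamond p or Box p is T. ✓
w1: not p is T, Diamond p or Box p is T. ✓
w2: not p is T, Diamond p or Box p is T. ✓
w3: not p is T, Diamond p or Box p is T. ✓
w4: not p is F, Diamond p or Box p is T. ✗
w5: not p is F, Diamond p or Box p is T. ✗
w6: not p is F, Diamond p or Box p is T. ✗
Satisfying worlds: {w0, w1, w2, w3}.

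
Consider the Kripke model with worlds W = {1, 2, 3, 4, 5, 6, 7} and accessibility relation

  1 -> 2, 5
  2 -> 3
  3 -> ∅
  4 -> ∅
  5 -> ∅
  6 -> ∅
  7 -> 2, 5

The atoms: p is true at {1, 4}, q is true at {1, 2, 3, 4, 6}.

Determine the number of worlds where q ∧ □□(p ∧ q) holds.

1: q is T, □□(p ∧ q) is F. ✗
2: q is T, □□(p ∧ q) is T. ✓
3: q is T, □□(p ∧ q) is T. ✓
4: q is T, □□(p ∧ q) is T. ✓
5: q is F, □□(p ∧ q) is T. ✗
6: q is T, □□(p ∧ q) is T. ✓
7: q is F, □□(p ∧ q) is F. ✗
Satisfying worlds: {2, 3, 4, 6}.

4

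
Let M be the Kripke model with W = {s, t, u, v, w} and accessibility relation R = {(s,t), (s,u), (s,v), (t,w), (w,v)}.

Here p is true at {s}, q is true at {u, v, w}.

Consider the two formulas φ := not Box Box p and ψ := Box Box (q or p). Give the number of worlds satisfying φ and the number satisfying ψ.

For not Box Box p:
s: Box Box p is F. ✓
t: Box Box p is F. ✓
u: Box Box p is T. ✗
v: Box Box p is T. ✗
w: Box Box p is T. ✗
— 2 worlds.
For Box Box (q or p):
s: successors {t, u, v}; Box (q or p) there: t:T, u:T, v:T. ✓
t: successors {w}; Box (q or p) there: w:T. ✓
u: no successors, so Box Box (q or p) holds vacuously. ✓
v: no successors, so Box Box (q or p) holds vacuously. ✓
w: successors {v}; Box (q or p) there: v:T. ✓
— 5 worlds.

2 and 5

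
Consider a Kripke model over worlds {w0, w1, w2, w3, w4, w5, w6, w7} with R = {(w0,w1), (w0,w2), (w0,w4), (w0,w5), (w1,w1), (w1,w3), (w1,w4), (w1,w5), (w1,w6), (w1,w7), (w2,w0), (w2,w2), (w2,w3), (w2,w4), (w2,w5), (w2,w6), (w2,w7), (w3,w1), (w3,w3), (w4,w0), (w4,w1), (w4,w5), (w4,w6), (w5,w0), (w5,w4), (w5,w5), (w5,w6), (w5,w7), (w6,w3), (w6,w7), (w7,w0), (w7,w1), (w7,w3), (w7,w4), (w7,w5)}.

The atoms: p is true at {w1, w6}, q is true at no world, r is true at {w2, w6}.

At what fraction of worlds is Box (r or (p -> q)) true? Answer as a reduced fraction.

3/8

w0: successors {w1, w2, w4, w5}; r or (p -> q) there: w1:F, w2:T, w4:T, w5:T. ✗
w1: successors {w1, w3, w4, w5, w6, w7}; r or (p -> q) there: w1:F, w3:T, w4:T, w5:T, w6:T, w7:T. ✗
w2: successors {w0, w2, w3, w4, w5, w6, w7}; r or (p -> q) there: w0:T, w2:T, w3:T, w4:T, w5:T, w6:T, w7:T. ✓
w3: successors {w1, w3}; r or (p -> q) there: w1:F, w3:T. ✗
w4: successors {w0, w1, w5, w6}; r or (p -> q) there: w0:T, w1:F, w5:T, w6:T. ✗
w5: successors {w0, w4, w5, w6, w7}; r or (p -> q) there: w0:T, w4:T, w5:T, w6:T, w7:T. ✓
w6: successors {w3, w7}; r or (p -> q) there: w3:T, w7:T. ✓
w7: successors {w0, w1, w3, w4, w5}; r or (p -> q) there: w0:T, w1:F, w3:T, w4:T, w5:T. ✗
That's 3 of 8 worlds, so 3/8.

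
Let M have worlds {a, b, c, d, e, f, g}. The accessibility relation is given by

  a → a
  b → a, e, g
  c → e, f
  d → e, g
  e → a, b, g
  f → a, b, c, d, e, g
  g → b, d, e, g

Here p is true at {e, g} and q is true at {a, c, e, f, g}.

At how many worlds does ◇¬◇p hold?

a: successors {a}; ¬◇p there: a:T. ✓
b: successors {a, e, g}; ¬◇p there: a:T, e:F, g:F. ✓
c: successors {e, f}; ¬◇p there: e:F, f:F. ✗
d: successors {e, g}; ¬◇p there: e:F, g:F. ✗
e: successors {a, b, g}; ¬◇p there: a:T, b:F, g:F. ✓
f: successors {a, b, c, d, e, g}; ¬◇p there: a:T, b:F, c:F, d:F, e:F, g:F. ✓
g: successors {b, d, e, g}; ¬◇p there: b:F, d:F, e:F, g:F. ✗
Satisfying worlds: {a, b, e, f}.

4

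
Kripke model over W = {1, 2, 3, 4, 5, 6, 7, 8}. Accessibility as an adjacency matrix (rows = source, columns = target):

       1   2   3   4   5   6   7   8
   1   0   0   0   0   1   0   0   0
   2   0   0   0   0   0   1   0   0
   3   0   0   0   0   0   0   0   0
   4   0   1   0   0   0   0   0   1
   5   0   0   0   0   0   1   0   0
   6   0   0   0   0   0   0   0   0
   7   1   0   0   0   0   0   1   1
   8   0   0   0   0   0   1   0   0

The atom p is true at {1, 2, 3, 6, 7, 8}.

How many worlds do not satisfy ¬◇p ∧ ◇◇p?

1: ¬◇p is T, ◇◇p is T. ✓
2: ¬◇p is F, ◇◇p is F. ✗
3: ¬◇p is T, ◇◇p is F. ✗
4: ¬◇p is F, ◇◇p is T. ✗
5: ¬◇p is F, ◇◇p is F. ✗
6: ¬◇p is T, ◇◇p is F. ✗
7: ¬◇p is F, ◇◇p is T. ✗
8: ¬◇p is F, ◇◇p is F. ✗
Satisfying worlds: {1}.
So ¬◇p ∧ ◇◇p fails at the other 7 worlds.

7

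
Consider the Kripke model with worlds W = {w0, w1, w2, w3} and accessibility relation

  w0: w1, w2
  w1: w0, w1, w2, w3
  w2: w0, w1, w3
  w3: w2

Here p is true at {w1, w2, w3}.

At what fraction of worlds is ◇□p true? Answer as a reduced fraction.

1/2

w0: successors {w1, w2}; □p there: w1:F, w2:F. ✗
w1: successors {w0, w1, w2, w3}; □p there: w0:T, w1:F, w2:F, w3:T. ✓
w2: successors {w0, w1, w3}; □p there: w0:T, w1:F, w3:T. ✓
w3: successors {w2}; □p there: w2:F. ✗
That's 2 of 4 worlds, so 2/4 = 1/2.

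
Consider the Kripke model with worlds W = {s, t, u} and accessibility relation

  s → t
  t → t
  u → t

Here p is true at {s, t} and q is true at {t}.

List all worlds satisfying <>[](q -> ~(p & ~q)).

{s, t, u}

s: successors {t}; [](q -> ~(p & ~q)) there: t:T. ✓
t: successors {t}; [](q -> ~(p & ~q)) there: t:T. ✓
u: successors {t}; [](q -> ~(p & ~q)) there: t:T. ✓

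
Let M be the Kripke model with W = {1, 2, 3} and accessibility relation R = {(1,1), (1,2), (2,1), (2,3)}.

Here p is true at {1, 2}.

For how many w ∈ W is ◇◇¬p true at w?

1: successors {1, 2}; ◇¬p there: 1:F, 2:T. ✓
2: successors {1, 3}; ◇¬p there: 1:F, 3:F. ✗
3: no successors, so ◇◇¬p fails. ✗
Satisfying worlds: {1}.

1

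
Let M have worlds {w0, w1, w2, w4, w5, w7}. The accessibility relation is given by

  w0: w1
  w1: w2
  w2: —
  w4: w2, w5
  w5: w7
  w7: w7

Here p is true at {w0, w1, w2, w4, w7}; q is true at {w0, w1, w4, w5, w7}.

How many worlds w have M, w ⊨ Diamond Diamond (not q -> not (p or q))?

w0: successors {w1}; Diamond (not q -> not (p or q)) there: w1:F. ✗
w1: successors {w2}; Diamond (not q -> not (p or q)) there: w2:F. ✗
w2: no successors, so Diamond Diamond (not q -> not (p or q)) fails. ✗
w4: successors {w2, w5}; Diamond (not q -> not (p or q)) there: w2:F, w5:T. ✓
w5: successors {w7}; Diamond (not q -> not (p or q)) there: w7:T. ✓
w7: successors {w7}; Diamond (not q -> not (p or q)) there: w7:T. ✓
Satisfying worlds: {w4, w5, w7}.

3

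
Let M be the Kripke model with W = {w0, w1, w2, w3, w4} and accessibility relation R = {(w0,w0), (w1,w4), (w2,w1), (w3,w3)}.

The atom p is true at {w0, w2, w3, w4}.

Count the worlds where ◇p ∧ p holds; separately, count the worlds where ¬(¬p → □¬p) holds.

2 and 1

For ◇p ∧ p:
w0: ◇p is T, p is T. ✓
w1: ◇p is T, p is F. ✗
w2: ◇p is F, p is T. ✗
w3: ◇p is T, p is T. ✓
w4: ◇p is F, p is T. ✗
— 2 worlds.
For ¬(¬p → □¬p):
w0: ¬p → □¬p is T. ✗
w1: ¬p → □¬p is F. ✓
w2: ¬p → □¬p is T. ✗
w3: ¬p → □¬p is T. ✗
w4: ¬p → □¬p is T. ✗
— 1 world.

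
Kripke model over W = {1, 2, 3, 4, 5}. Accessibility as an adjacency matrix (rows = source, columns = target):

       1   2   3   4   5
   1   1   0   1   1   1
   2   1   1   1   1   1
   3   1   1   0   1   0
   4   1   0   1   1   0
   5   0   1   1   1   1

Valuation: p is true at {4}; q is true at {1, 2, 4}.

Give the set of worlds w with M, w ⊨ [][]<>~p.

1: successors {1, 3, 4, 5}; []<>~p there: 1:T, 3:T, 4:T, 5:T. ✓
2: successors {1, 2, 3, 4, 5}; []<>~p there: 1:T, 2:T, 3:T, 4:T, 5:T. ✓
3: successors {1, 2, 4}; []<>~p there: 1:T, 2:T, 4:T. ✓
4: successors {1, 3, 4}; []<>~p there: 1:T, 3:T, 4:T. ✓
5: successors {2, 3, 4, 5}; []<>~p there: 2:T, 3:T, 4:T, 5:T. ✓

{1, 2, 3, 4, 5}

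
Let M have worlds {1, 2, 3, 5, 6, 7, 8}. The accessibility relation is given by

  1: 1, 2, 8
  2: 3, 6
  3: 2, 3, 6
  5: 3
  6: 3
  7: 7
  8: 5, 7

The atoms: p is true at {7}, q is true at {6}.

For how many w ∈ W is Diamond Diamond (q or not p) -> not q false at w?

1: Diamond Diamond (q or not p) is T, not q is T. ✓
2: Diamond Diamond (q or not p) is T, not q is T. ✓
3: Diamond Diamond (q or not p) is T, not q is T. ✓
5: Diamond Diamond (q or not p) is T, not q is T. ✓
6: Diamond Diamond (q or not p) is T, not q is F. ✗
7: Diamond Diamond (q or not p) is F, not q is T. ✓
8: Diamond Diamond (q or not p) is T, not q is T. ✓
Satisfying worlds: {1, 2, 3, 5, 7, 8}.
So Diamond Diamond (q or not p) -> not q fails at the other 1 world.

1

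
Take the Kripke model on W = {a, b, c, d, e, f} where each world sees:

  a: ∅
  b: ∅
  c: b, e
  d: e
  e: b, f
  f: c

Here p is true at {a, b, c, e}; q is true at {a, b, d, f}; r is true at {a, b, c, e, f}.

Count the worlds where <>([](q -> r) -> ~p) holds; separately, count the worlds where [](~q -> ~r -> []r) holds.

1 and 6

For <>([](q -> r) -> ~p):
a: no successors, so <>([](q -> r) -> ~p) fails. ✗
b: no successors, so <>([](q -> r) -> ~p) fails. ✗
c: successors {b, e}; [](q -> r) -> ~p there: b:F, e:F. ✗
d: successors {e}; [](q -> r) -> ~p there: e:F. ✗
e: successors {b, f}; [](q -> r) -> ~p there: b:F, f:T. ✓
f: successors {c}; [](q -> r) -> ~p there: c:F. ✗
— 1 world.
For [](~q -> ~r -> []r):
a: no successors, so [](~q -> ~r -> []r) holds vacuously. ✓
b: no successors, so [](~q -> ~r -> []r) holds vacuously. ✓
c: successors {b, e}; ~q -> ~r -> []r there: b:T, e:T. ✓
d: successors {e}; ~q -> ~r -> []r there: e:T. ✓
e: successors {b, f}; ~q -> ~r -> []r there: b:T, f:T. ✓
f: successors {c}; ~q -> ~r -> []r there: c:T. ✓
— 6 worlds.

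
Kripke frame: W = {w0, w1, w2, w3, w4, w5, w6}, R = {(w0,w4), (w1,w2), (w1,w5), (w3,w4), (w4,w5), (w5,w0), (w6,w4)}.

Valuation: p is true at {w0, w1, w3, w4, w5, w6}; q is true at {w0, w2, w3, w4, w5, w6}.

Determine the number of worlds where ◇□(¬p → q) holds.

w0: successors {w4}; □(¬p → q) there: w4:T. ✓
w1: successors {w2, w5}; □(¬p → q) there: w2:T, w5:T. ✓
w2: no successors, so ◇□(¬p → q) fails. ✗
w3: successors {w4}; □(¬p → q) there: w4:T. ✓
w4: successors {w5}; □(¬p → q) there: w5:T. ✓
w5: successors {w0}; □(¬p → q) there: w0:T. ✓
w6: successors {w4}; □(¬p → q) there: w4:T. ✓
Satisfying worlds: {w0, w1, w3, w4, w5, w6}.

6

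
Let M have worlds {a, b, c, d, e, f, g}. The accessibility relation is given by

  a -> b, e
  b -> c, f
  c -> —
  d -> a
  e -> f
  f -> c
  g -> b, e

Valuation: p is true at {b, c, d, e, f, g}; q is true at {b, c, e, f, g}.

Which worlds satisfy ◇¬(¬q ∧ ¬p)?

a: successors {b, e}; ¬(¬q ∧ ¬p) there: b:T, e:T. ✓
b: successors {c, f}; ¬(¬q ∧ ¬p) there: c:T, f:T. ✓
c: no successors, so ◇¬(¬q ∧ ¬p) fails. ✗
d: successors {a}; ¬(¬q ∧ ¬p) there: a:F. ✗
e: successors {f}; ¬(¬q ∧ ¬p) there: f:T. ✓
f: successors {c}; ¬(¬q ∧ ¬p) there: c:T. ✓
g: successors {b, e}; ¬(¬q ∧ ¬p) there: b:T, e:T. ✓

{a, b, e, f, g}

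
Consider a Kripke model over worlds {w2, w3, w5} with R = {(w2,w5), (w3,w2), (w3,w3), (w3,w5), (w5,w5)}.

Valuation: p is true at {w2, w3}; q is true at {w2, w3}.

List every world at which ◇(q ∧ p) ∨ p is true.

{w2, w3}

w2: ◇(q ∧ p) is F, p is T. ✓
w3: ◇(q ∧ p) is T, p is T. ✓
w5: ◇(q ∧ p) is F, p is F. ✗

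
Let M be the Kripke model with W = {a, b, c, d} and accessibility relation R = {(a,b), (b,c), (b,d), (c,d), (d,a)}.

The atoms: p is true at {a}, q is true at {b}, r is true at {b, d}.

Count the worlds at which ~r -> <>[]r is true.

a: ~r is T, <>[]r is F. ✗
b: ~r is F, <>[]r is T. ✓
c: ~r is T, <>[]r is F. ✗
d: ~r is F, <>[]r is T. ✓
Satisfying worlds: {b, d}.

2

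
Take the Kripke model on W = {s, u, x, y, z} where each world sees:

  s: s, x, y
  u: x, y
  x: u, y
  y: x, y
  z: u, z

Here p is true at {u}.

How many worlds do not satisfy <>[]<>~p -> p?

s: <>[]<>~p is T, p is F. ✗
u: <>[]<>~p is T, p is T. ✓
x: <>[]<>~p is T, p is F. ✗
y: <>[]<>~p is T, p is F. ✗
z: <>[]<>~p is T, p is F. ✗
Satisfying worlds: {u}.
So <>[]<>~p -> p fails at the other 4 worlds.

4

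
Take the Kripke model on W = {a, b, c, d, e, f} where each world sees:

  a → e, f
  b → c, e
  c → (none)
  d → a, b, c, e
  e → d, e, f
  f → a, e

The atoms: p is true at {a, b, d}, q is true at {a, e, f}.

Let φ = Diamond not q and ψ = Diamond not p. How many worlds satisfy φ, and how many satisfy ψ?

For Diamond not q:
a: successors {e, f}; not q there: e:F, f:F. ✗
b: successors {c, e}; not q there: c:T, e:F. ✓
c: no successors, so Diamond not q fails. ✗
d: successors {a, b, c, e}; not q there: a:F, b:T, c:T, e:F. ✓
e: successors {d, e, f}; not q there: d:T, e:F, f:F. ✓
f: successors {a, e}; not q there: a:F, e:F. ✗
— 3 worlds.
For Diamond not p:
a: successors {e, f}; not p there: e:T, f:T. ✓
b: successors {c, e}; not p there: c:T, e:T. ✓
c: no successors, so Diamond not p fails. ✗
d: successors {a, b, c, e}; not p there: a:F, b:F, c:T, e:T. ✓
e: successors {d, e, f}; not p there: d:F, e:T, f:T. ✓
f: successors {a, e}; not p there: a:F, e:T. ✓
— 5 worlds.

3 and 5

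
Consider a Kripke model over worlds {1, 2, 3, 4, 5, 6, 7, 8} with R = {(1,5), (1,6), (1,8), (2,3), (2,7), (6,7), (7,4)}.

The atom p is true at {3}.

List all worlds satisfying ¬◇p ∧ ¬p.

{1, 4, 5, 6, 7, 8}

1: ¬◇p is T, ¬p is T. ✓
2: ¬◇p is F, ¬p is T. ✗
3: ¬◇p is T, ¬p is F. ✗
4: ¬◇p is T, ¬p is T. ✓
5: ¬◇p is T, ¬p is T. ✓
6: ¬◇p is T, ¬p is T. ✓
7: ¬◇p is T, ¬p is T. ✓
8: ¬◇p is T, ¬p is T. ✓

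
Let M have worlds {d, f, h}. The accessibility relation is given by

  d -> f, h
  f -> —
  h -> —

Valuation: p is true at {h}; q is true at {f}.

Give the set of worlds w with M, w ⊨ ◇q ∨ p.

d: ◇q is T, p is F. ✓
f: ◇q is F, p is F. ✗
h: ◇q is F, p is T. ✓

{d, h}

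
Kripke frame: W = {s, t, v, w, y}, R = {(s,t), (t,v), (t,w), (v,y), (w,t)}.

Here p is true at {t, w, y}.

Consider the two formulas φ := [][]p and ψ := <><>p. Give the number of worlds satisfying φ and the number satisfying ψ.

3 and 3

For [][]p:
s: successors {t}; []p there: t:F. ✗
t: successors {v, w}; []p there: v:T, w:T. ✓
v: successors {y}; []p there: y:T. ✓
w: successors {t}; []p there: t:F. ✗
y: no successors, so [][]p holds vacuously. ✓
— 3 worlds.
For <><>p:
s: successors {t}; <>p there: t:T. ✓
t: successors {v, w}; <>p there: v:T, w:T. ✓
v: successors {y}; <>p there: y:F. ✗
w: successors {t}; <>p there: t:T. ✓
y: no successors, so <><>p fails. ✗
— 3 worlds.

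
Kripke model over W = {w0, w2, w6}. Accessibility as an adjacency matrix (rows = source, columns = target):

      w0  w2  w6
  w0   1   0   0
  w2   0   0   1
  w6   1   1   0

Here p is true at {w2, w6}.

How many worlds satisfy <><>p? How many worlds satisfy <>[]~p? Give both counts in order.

For <><>p:
w0: successors {w0}; <>p there: w0:F. ✗
w2: successors {w6}; <>p there: w6:T. ✓
w6: successors {w0, w2}; <>p there: w0:F, w2:T. ✓
— 2 worlds.
For <>[]~p:
w0: successors {w0}; []~p there: w0:T. ✓
w2: successors {w6}; []~p there: w6:F. ✗
w6: successors {w0, w2}; []~p there: w0:T, w2:F. ✓
— 2 worlds.

2 and 2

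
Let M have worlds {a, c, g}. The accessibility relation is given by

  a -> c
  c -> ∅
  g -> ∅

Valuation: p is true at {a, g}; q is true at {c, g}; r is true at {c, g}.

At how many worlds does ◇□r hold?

a: successors {c}; □r there: c:T. ✓
c: no successors, so ◇□r fails. ✗
g: no successors, so ◇□r fails. ✗
Satisfying worlds: {a}.

1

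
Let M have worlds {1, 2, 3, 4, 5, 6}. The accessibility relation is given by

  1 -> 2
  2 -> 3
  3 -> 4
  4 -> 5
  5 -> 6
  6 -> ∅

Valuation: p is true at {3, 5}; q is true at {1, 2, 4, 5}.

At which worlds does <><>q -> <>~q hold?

1: <><>q is F, <>~q is F. ✓
2: <><>q is T, <>~q is T. ✓
3: <><>q is T, <>~q is F. ✗
4: <><>q is F, <>~q is F. ✓
5: <><>q is F, <>~q is T. ✓
6: <><>q is F, <>~q is F. ✓

{1, 2, 4, 5, 6}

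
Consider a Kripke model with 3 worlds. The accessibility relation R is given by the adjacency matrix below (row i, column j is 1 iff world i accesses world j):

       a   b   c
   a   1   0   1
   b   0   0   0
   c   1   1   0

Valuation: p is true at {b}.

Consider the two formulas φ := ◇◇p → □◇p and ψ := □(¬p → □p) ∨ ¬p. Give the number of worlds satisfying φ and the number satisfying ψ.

2 and 3

For ◇◇p → □◇p:
a: ◇◇p is T, □◇p is F. ✗
b: ◇◇p is F, □◇p is T. ✓
c: ◇◇p is F, □◇p is F. ✓
— 2 worlds.
For □(¬p → □p) ∨ ¬p:
a: □(¬p → □p) is F, ¬p is T. ✓
b: □(¬p → □p) is T, ¬p is F. ✓
c: □(¬p → □p) is F, ¬p is T. ✓
— 3 worlds.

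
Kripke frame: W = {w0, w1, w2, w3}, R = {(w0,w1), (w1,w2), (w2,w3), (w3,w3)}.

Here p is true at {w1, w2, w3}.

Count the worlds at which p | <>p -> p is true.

w0: p | <>p is T, p is F. ✗
w1: p | <>p is T, p is T. ✓
w2: p | <>p is T, p is T. ✓
w3: p | <>p is T, p is T. ✓
Satisfying worlds: {w1, w2, w3}.

3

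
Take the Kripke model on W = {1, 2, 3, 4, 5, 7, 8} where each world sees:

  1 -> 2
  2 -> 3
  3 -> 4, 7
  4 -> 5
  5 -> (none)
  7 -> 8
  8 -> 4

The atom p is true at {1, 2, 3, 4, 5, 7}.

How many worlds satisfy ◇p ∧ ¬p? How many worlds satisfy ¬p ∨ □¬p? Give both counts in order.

1 and 3

For ◇p ∧ ¬p:
1: ◇p is T, ¬p is F. ✗
2: ◇p is T, ¬p is F. ✗
3: ◇p is T, ¬p is F. ✗
4: ◇p is T, ¬p is F. ✗
5: ◇p is F, ¬p is F. ✗
7: ◇p is F, ¬p is F. ✗
8: ◇p is T, ¬p is T. ✓
— 1 world.
For ¬p ∨ □¬p:
1: ¬p is F, □¬p is F. ✗
2: ¬p is F, □¬p is F. ✗
3: ¬p is F, □¬p is F. ✗
4: ¬p is F, □¬p is F. ✗
5: ¬p is F, □¬p is T. ✓
7: ¬p is F, □¬p is T. ✓
8: ¬p is T, □¬p is F. ✓
— 3 worlds.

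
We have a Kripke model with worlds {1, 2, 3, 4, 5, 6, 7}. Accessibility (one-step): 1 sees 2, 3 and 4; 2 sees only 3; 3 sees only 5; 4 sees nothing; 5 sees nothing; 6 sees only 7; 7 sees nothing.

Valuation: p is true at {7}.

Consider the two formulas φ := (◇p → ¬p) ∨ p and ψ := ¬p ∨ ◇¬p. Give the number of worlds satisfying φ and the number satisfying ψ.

7 and 6

For (◇p → ¬p) ∨ p:
1: ◇p → ¬p is T, p is F. ✓
2: ◇p → ¬p is T, p is F. ✓
3: ◇p → ¬p is T, p is F. ✓
4: ◇p → ¬p is T, p is F. ✓
5: ◇p → ¬p is T, p is F. ✓
6: ◇p → ¬p is T, p is F. ✓
7: ◇p → ¬p is T, p is T. ✓
— 7 worlds.
For ¬p ∨ ◇¬p:
1: ¬p is T, ◇¬p is T. ✓
2: ¬p is T, ◇¬p is T. ✓
3: ¬p is T, ◇¬p is T. ✓
4: ¬p is T, ◇¬p is F. ✓
5: ¬p is T, ◇¬p is F. ✓
6: ¬p is T, ◇¬p is F. ✓
7: ¬p is F, ◇¬p is F. ✗
— 6 worlds.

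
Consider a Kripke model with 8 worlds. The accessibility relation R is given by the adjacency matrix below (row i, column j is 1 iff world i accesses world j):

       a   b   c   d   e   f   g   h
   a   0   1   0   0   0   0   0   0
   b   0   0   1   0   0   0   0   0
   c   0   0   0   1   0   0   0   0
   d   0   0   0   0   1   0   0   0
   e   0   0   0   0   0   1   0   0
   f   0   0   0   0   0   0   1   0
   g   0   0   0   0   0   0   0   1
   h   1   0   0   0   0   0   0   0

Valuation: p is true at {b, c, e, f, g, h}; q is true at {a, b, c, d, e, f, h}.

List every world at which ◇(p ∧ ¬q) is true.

a: successors {b}; p ∧ ¬q there: b:F. ✗
b: successors {c}; p ∧ ¬q there: c:F. ✗
c: successors {d}; p ∧ ¬q there: d:F. ✗
d: successors {e}; p ∧ ¬q there: e:F. ✗
e: successors {f}; p ∧ ¬q there: f:F. ✗
f: successors {g}; p ∧ ¬q there: g:T. ✓
g: successors {h}; p ∧ ¬q there: h:F. ✗
h: successors {a}; p ∧ ¬q there: a:F. ✗

{f}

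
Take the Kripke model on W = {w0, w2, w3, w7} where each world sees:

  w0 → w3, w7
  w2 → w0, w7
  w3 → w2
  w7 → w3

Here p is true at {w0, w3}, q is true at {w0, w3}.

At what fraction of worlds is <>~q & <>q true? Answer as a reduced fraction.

1/2

w0: <>~q is T, <>q is T. ✓
w2: <>~q is T, <>q is T. ✓
w3: <>~q is T, <>q is F. ✗
w7: <>~q is F, <>q is T. ✗
That's 2 of 4 worlds, so 2/4 = 1/2.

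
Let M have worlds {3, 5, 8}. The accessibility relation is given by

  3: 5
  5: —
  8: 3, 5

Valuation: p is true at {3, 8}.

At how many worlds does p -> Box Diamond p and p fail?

2

3: p is T, Box Diamond p and p is F. ✗
5: p is F, Box Diamond p and p is F. ✓
8: p is T, Box Diamond p and p is F. ✗
Satisfying worlds: {5}.
So p -> Box Diamond p and p fails at the other 2 worlds.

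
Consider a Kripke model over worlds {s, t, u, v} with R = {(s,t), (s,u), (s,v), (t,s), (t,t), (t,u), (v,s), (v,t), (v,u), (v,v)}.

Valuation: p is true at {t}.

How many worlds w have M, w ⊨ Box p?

s: successors {t, u, v}; p there: t:T, u:F, v:F. ✗
t: successors {s, t, u}; p there: s:F, t:T, u:F. ✗
u: no successors, so Box p holds vacuously. ✓
v: successors {s, t, u, v}; p there: s:F, t:T, u:F, v:F. ✗
Satisfying worlds: {u}.

1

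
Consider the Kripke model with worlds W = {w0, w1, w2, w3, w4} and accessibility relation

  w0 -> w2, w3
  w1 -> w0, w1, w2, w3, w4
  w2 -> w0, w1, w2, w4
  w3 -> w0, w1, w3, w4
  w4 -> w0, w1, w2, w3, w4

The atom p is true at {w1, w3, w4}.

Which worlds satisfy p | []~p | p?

{w1, w3, w4}

w0: p is F, []~p | p is F. ✗
w1: p is T, []~p | p is T. ✓
w2: p is F, []~p | p is F. ✗
w3: p is T, []~p | p is T. ✓
w4: p is T, []~p | p is T. ✓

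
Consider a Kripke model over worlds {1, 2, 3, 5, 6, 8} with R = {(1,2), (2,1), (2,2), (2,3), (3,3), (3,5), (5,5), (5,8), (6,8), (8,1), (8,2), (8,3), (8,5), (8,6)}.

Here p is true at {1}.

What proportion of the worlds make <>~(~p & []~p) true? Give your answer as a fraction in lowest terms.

1: successors {2}; ~(~p & []~p) there: 2:T. ✓
2: successors {1, 2, 3}; ~(~p & []~p) there: 1:T, 2:T, 3:F. ✓
3: successors {3, 5}; ~(~p & []~p) there: 3:F, 5:F. ✗
5: successors {5, 8}; ~(~p & []~p) there: 5:F, 8:T. ✓
6: successors {8}; ~(~p & []~p) there: 8:T. ✓
8: successors {1, 2, 3, 5, 6}; ~(~p & []~p) there: 1:T, 2:T, 3:F, 5:F, 6:F. ✓
That's 5 of 6 worlds, so 5/6.

5/6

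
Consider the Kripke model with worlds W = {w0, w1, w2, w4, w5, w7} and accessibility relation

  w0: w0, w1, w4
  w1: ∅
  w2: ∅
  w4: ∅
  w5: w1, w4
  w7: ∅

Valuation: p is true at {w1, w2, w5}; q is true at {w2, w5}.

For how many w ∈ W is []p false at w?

w0: successors {w0, w1, w4}; p there: w0:F, w1:T, w4:F. ✗
w1: no successors, so []p holds vacuously. ✓
w2: no successors, so []p holds vacuously. ✓
w4: no successors, so []p holds vacuously. ✓
w5: successors {w1, w4}; p there: w1:T, w4:F. ✗
w7: no successors, so []p holds vacuously. ✓
Satisfying worlds: {w1, w2, w4, w7}.
So []p fails at the other 2 worlds.

2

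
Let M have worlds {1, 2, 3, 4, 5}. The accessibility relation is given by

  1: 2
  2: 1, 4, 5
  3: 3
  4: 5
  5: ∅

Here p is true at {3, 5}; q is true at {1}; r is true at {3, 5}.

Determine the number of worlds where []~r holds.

2

1: successors {2}; ~r there: 2:T. ✓
2: successors {1, 4, 5}; ~r there: 1:T, 4:T, 5:F. ✗
3: successors {3}; ~r there: 3:F. ✗
4: successors {5}; ~r there: 5:F. ✗
5: no successors, so []~r holds vacuously. ✓
Satisfying worlds: {1, 5}.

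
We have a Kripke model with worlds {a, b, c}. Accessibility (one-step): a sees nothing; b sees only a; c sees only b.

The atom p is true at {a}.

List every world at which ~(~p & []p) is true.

a: ~p & []p is F. ✓
b: ~p & []p is T. ✗
c: ~p & []p is F. ✓

{a, c}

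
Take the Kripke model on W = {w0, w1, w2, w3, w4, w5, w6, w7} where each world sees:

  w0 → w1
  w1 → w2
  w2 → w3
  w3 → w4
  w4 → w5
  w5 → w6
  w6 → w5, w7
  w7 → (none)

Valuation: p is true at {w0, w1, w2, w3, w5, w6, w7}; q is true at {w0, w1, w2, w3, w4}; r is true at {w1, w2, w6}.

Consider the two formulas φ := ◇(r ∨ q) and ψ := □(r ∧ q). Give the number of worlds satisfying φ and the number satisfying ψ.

5 and 3

For ◇(r ∨ q):
w0: successors {w1}; r ∨ q there: w1:T. ✓
w1: successors {w2}; r ∨ q there: w2:T. ✓
w2: successors {w3}; r ∨ q there: w3:T. ✓
w3: successors {w4}; r ∨ q there: w4:T. ✓
w4: successors {w5}; r ∨ q there: w5:F. ✗
w5: successors {w6}; r ∨ q there: w6:T. ✓
w6: successors {w5, w7}; r ∨ q there: w5:F, w7:F. ✗
w7: no successors, so ◇(r ∨ q) fails. ✗
— 5 worlds.
For □(r ∧ q):
w0: successors {w1}; r ∧ q there: w1:T. ✓
w1: successors {w2}; r ∧ q there: w2:T. ✓
w2: successors {w3}; r ∧ q there: w3:F. ✗
w3: successors {w4}; r ∧ q there: w4:F. ✗
w4: successors {w5}; r ∧ q there: w5:F. ✗
w5: successors {w6}; r ∧ q there: w6:F. ✗
w6: successors {w5, w7}; r ∧ q there: w5:F, w7:F. ✗
w7: no successors, so □(r ∧ q) holds vacuously. ✓
— 3 worlds.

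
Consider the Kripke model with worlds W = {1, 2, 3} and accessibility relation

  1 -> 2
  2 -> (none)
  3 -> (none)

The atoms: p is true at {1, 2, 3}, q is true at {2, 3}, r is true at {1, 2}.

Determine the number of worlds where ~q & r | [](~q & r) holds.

3

1: ~q & r is T, [](~q & r) is F. ✓
2: ~q & r is F, [](~q & r) is T. ✓
3: ~q & r is F, [](~q & r) is T. ✓
Satisfying worlds: {1, 2, 3}.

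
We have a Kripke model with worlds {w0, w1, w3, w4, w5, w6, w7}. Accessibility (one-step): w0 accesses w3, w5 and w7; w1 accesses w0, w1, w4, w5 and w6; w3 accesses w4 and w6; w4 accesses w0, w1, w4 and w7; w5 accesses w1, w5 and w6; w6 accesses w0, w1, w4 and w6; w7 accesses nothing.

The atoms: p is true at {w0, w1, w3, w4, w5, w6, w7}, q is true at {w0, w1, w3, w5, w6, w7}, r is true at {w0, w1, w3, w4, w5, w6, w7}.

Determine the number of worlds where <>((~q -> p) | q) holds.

6

w0: successors {w3, w5, w7}; (~q -> p) | q there: w3:T, w5:T, w7:T. ✓
w1: successors {w0, w1, w4, w5, w6}; (~q -> p) | q there: w0:T, w1:T, w4:T, w5:T, w6:T. ✓
w3: successors {w4, w6}; (~q -> p) | q there: w4:T, w6:T. ✓
w4: successors {w0, w1, w4, w7}; (~q -> p) | q there: w0:T, w1:T, w4:T, w7:T. ✓
w5: successors {w1, w5, w6}; (~q -> p) | q there: w1:T, w5:T, w6:T. ✓
w6: successors {w0, w1, w4, w6}; (~q -> p) | q there: w0:T, w1:T, w4:T, w6:T. ✓
w7: no successors, so <>((~q -> p) | q) fails. ✗
Satisfying worlds: {w0, w1, w3, w4, w5, w6}.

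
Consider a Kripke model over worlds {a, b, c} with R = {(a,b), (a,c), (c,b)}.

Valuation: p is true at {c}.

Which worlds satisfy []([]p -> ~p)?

a: successors {b, c}; []p -> ~p there: b:T, c:T. ✓
b: no successors, so []([]p -> ~p) holds vacuously. ✓
c: successors {b}; []p -> ~p there: b:T. ✓

{a, b, c}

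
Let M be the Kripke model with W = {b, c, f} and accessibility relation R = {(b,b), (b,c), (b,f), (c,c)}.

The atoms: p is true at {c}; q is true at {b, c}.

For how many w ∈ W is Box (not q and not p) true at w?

1

b: successors {b, c, f}; not q and not p there: b:F, c:F, f:T. ✗
c: successors {c}; not q and not p there: c:F. ✗
f: no successors, so Box (not q and not p) holds vacuously. ✓
Satisfying worlds: {f}.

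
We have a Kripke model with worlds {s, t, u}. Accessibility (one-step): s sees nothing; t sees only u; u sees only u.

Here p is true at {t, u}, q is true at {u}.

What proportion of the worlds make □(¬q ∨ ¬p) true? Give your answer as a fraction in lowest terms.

1/3

s: no successors, so □(¬q ∨ ¬p) holds vacuously. ✓
t: successors {u}; ¬q ∨ ¬p there: u:F. ✗
u: successors {u}; ¬q ∨ ¬p there: u:F. ✗
That's 1 of 3 worlds, so 1/3.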